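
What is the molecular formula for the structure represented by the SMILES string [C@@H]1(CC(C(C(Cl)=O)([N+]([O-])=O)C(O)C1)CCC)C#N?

Heavy atoms from the SMILES: 11 C, 1 Cl, 2 N, 4 O.
Implicit hydrogens by atom environment:
  4 × C: 2 H each → 8
  3 × C: 1 H each → 3
  3 × C: no H
  2 × O: no H
  1 × C: 3 H
  1 × Cl: no H
  1 × N: no H
  1 × N (charge +1): no H
  1 × O: 1 H
  1 × O (charge -1): no H
  Total hydrogens = 15.
Molecular formula: C11H15ClN2O4

C11H15ClN2O4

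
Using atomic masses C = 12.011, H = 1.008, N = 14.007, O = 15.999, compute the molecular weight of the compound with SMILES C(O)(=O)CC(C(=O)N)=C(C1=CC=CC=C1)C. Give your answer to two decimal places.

219.24

Molecular formula: C12H13NO3.
M = 12×12.011 + 13×1.008 + 1×14.007 + 3×15.999 = 219.24 g/mol.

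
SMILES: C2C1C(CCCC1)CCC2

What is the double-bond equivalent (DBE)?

Molecular formula from the SMILES: C10H18.
DoU = (2C + 2 + N − H − X)/2 = (2·10 + 2 + 0 − 18 − 0)/2 = 4/2 = 2.
(Structurally: 2 ring(s) + 0 π bond(s) = 2.)

2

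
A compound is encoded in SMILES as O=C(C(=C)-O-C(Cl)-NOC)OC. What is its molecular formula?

C6H10ClNO4

Heavy atoms from the SMILES: 6 C, 1 Cl, 1 N, 4 O.
Implicit hydrogens by atom environment:
  4 × O: no H
  2 × C: 3 H each → 6
  2 × C: no H
  1 × C: 2 H
  1 × C: 1 H
  1 × Cl: no H
  1 × N: 1 H
  Total hydrogens = 10.
Molecular formula: C6H10ClNO4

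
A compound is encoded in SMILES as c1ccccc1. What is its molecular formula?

C6H6

Heavy atoms from the SMILES: 6 C.
Implicit hydrogens by atom environment:
  6 × C (aromatic): 1 H each → 6
  Total hydrogens = 6.
Molecular formula: C6H6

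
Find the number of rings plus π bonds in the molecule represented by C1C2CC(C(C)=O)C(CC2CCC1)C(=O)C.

4

Molecular formula from the SMILES: C14H22O2.
DoU = (2C + 2 + N − H − X)/2 = (2·14 + 2 + 0 − 22 − 0)/2 = 8/2 = 4.
(Structurally: 2 ring(s) + 2 π bond(s) = 4.)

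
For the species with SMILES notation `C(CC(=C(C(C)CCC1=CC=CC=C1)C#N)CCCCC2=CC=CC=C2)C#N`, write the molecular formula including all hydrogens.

C26H30N2

Heavy atoms from the SMILES: 26 C, 2 N.
Implicit hydrogens by atom environment:
  10 × C (aromatic): 1 H each → 10
  8 × C: 2 H each → 16
  4 × C: no H
  2 × C (aromatic): no H
  2 × N: no H
  1 × C: 3 H
  1 × C: 1 H
  Total hydrogens = 30.
Molecular formula: C26H30N2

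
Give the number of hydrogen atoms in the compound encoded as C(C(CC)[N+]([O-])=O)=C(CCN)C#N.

Hydrogens are implicit in SMILES; fill each atom to its normal valence:
  3 × C: 2 H each → 6
  2 × C: 1 H each → 2
  2 × C: no H
  1 × C: 3 H
  1 × N: 2 H
  1 × N: no H
  1 × N (charge +1): no H
  1 × O: no H
  1 × O (charge -1): no H
  Total hydrogens = 13.

13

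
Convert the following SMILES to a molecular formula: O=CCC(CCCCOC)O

Heavy atoms from the SMILES: 8 C, 3 O.
Implicit hydrogens by atom environment:
  5 × C: 2 H each → 10
  2 × C: 1 H each → 2
  2 × O: no H
  1 × C: 3 H
  1 × O: 1 H
  Total hydrogens = 16.
Molecular formula: C8H16O3

C8H16O3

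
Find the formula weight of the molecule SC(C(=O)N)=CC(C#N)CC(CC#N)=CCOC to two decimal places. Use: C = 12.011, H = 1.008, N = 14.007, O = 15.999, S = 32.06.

Molecular formula: C12H15N3O2S.
M = 12×12.011 + 15×1.008 + 3×14.007 + 2×15.999 + 1×32.06 = 265.33 g/mol.

265.33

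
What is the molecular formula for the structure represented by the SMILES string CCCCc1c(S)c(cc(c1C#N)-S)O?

C11H13NOS2

Heavy atoms from the SMILES: 11 C, 1 N, 1 O, 2 S.
Implicit hydrogens by atom environment:
  5 × C (aromatic): no H
  3 × C: 2 H each → 6
  2 × S: 1 H each → 2
  1 × C: 3 H
  1 × C (aromatic): 1 H
  1 × C: no H
  1 × N: no H
  1 × O: 1 H
  Total hydrogens = 13.
Molecular formula: C11H13NOS2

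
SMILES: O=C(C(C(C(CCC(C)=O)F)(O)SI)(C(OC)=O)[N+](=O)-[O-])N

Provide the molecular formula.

C10H14FIN2O7S

Heavy atoms from the SMILES: 10 C, 1 F, 1 I, 2 N, 7 O, 1 S.
Implicit hydrogens by atom environment:
  5 × C: no H
  5 × O: no H
  2 × C: 3 H each → 6
  2 × C: 2 H each → 4
  1 × C: 1 H
  1 × F: no H
  1 × I: no H
  1 × N: 2 H
  1 × N (charge +1): no H
  1 × O: 1 H
  1 × O (charge -1): no H
  1 × S: no H
  Total hydrogens = 14.
Molecular formula: C10H14FIN2O7S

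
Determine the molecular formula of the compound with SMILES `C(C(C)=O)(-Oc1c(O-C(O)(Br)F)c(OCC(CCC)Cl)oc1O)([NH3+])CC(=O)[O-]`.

Heavy atoms from the SMILES: 1 Br, 15 C, 1 Cl, 1 F, 1 N, 9 O.
Implicit hydrogens by atom environment:
  5 × O: no H
  4 × C: 2 H each → 8
  4 × C (aromatic): no H
  4 × C: no H
  2 × C: 3 H each → 6
  2 × O: 1 H each → 2
  1 × Br: no H
  1 × C: 1 H
  1 × Cl: no H
  1 × F: no H
  1 × N (charge +1): 3 H
  1 × O (aromatic): no H
  1 × O (charge -1): no H
  Total hydrogens = 20.
Molecular formula: C15H20BrClFNO9

C15H20BrClFNO9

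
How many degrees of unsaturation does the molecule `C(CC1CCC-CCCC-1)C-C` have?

Molecular formula from the SMILES: C12H24.
DoU = (2C + 2 + N − H − X)/2 = (2·12 + 2 + 0 − 24 − 0)/2 = 2/2 = 1.
(Structurally: 1 ring(s) + 0 π bond(s) = 1.)

1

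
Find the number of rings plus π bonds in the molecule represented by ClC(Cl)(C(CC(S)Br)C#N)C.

Molecular formula from the SMILES: C6H8BrCl2NS.
DoU = (2C + 2 + N − H − X)/2 = (2·6 + 2 + 1 − 8 − 3)/2 = 4/2 = 2.
(Structurally: 0 ring(s) + 2 π bond(s) = 2.)

2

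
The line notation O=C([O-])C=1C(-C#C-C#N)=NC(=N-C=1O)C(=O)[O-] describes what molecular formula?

Heavy atoms from the SMILES: 9 C, 3 N, 5 O.
Implicit hydrogens by atom environment:
  5 × C: no H
  4 × C (aromatic): no H
  2 × N (aromatic): no H
  2 × O: no H
  2 × O (charge -1): no H
  1 × N: no H
  1 × O: 1 H
  Total hydrogens = 1.
Net charge -2.
Molecular formula: [C9HN3O5]2-

[C9HN3O5]2-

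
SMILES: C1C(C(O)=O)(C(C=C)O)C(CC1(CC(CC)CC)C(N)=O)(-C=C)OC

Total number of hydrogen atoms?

Hydrogens are implicit in SMILES; fill each atom to its normal valence:
  7 × C: 2 H each → 14
  5 × C: no H
  4 × C: 1 H each → 4
  3 × C: 3 H each → 9
  3 × O: no H
  2 × O: 1 H each → 2
  1 × N: 2 H
  Total hydrogens = 31.

31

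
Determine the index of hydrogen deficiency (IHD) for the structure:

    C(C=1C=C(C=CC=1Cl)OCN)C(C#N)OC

Molecular formula from the SMILES: C11H13ClN2O2.
DoU = (2C + 2 + N − H − X)/2 = (2·11 + 2 + 2 − 13 − 1)/2 = 12/2 = 6.
(Structurally: 1 ring(s) + 5 π bond(s) = 6.)

6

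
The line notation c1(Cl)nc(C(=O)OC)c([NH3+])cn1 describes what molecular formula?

Heavy atoms from the SMILES: 6 C, 1 Cl, 3 N, 2 O.
Implicit hydrogens by atom environment:
  3 × C (aromatic): no H
  2 × N (aromatic): no H
  2 × O: no H
  1 × C: 3 H
  1 × C (aromatic): 1 H
  1 × C: no H
  1 × Cl: no H
  1 × N (charge +1): 3 H
  Total hydrogens = 7.
Net charge +1.
Molecular formula: C6H7ClN3O2+

C6H7ClN3O2+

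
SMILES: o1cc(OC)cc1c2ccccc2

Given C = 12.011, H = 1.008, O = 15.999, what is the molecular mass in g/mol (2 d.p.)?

Molecular formula: C11H10O2.
M = 11×12.011 + 10×1.008 + 2×15.999 = 174.20 g/mol.

174.20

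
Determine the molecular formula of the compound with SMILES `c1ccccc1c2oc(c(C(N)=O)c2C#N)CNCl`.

Heavy atoms from the SMILES: 13 C, 1 Cl, 3 N, 2 O.
Implicit hydrogens by atom environment:
  5 × C (aromatic): 1 H each → 5
  5 × C (aromatic): no H
  2 × C: no H
  1 × C: 2 H
  1 × Cl: no H
  1 × N: 2 H
  1 × N: 1 H
  1 × N: no H
  1 × O (aromatic): no H
  1 × O: no H
  Total hydrogens = 10.
Molecular formula: C13H10ClN3O2

C13H10ClN3O2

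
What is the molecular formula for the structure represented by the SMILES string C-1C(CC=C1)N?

Heavy atoms from the SMILES: 5 C, 1 N.
Implicit hydrogens by atom environment:
  3 × C: 1 H each → 3
  2 × C: 2 H each → 4
  1 × N: 2 H
  Total hydrogens = 9.
Molecular formula: C5H9N

C5H9N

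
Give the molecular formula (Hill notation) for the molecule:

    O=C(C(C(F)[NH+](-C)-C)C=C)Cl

Heavy atoms from the SMILES: 7 C, 1 Cl, 1 F, 1 N, 1 O.
Implicit hydrogens by atom environment:
  3 × C: 1 H each → 3
  2 × C: 3 H each → 6
  1 × C: 2 H
  1 × C: no H
  1 × Cl: no H
  1 × F: no H
  1 × N (charge +1): 1 H
  1 × O: no H
  Total hydrogens = 12.
Net charge +1.
Molecular formula: C7H12ClFNO+

C7H12ClFNO+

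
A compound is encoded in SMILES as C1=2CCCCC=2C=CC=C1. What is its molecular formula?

Heavy atoms from the SMILES: 10 C.
Implicit hydrogens by atom environment:
  4 × C: 2 H each → 8
  4 × C (aromatic): 1 H each → 4
  2 × C (aromatic): no H
  Total hydrogens = 12.
Molecular formula: C10H12

C10H12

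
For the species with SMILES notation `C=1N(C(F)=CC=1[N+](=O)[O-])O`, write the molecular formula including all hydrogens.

C4H3FN2O3

Heavy atoms from the SMILES: 4 C, 1 F, 2 N, 3 O.
Implicit hydrogens by atom environment:
  2 × C (aromatic): 1 H each → 2
  2 × C (aromatic): no H
  1 × F: no H
  1 × N (aromatic): no H
  1 × N (charge +1): no H
  1 × O: 1 H
  1 × O: no H
  1 × O (charge -1): no H
  Total hydrogens = 3.
Molecular formula: C4H3FN2O3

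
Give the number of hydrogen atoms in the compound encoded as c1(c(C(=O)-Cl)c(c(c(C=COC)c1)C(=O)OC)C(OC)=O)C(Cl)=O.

Hydrogens are implicit in SMILES; fill each atom to its normal valence:
  7 × O: no H
  5 × C (aromatic): no H
  4 × C: no H
  3 × C: 3 H each → 9
  2 × C: 1 H each → 2
  2 × Cl: no H
  1 × C (aromatic): 1 H
  Total hydrogens = 12.

12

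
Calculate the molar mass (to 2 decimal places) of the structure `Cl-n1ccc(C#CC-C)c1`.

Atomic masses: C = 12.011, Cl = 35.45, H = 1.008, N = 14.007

Molecular formula: C8H8ClN.
M = 8×12.011 + 1×35.45 + 8×1.008 + 1×14.007 = 153.61 g/mol.

153.61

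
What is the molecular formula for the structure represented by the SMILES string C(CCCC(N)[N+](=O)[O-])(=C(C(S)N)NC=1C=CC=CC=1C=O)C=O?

C15H20N4O4S

Heavy atoms from the SMILES: 15 C, 4 N, 4 O, 1 S.
Implicit hydrogens by atom environment:
  4 × C: 1 H each → 4
  4 × C (aromatic): 1 H each → 4
  3 × C: 2 H each → 6
  3 × O: no H
  2 × C: no H
  2 × C (aromatic): no H
  2 × N: 2 H each → 4
  1 × N: 1 H
  1 × N (charge +1): no H
  1 × O (charge -1): no H
  1 × S: 1 H
  Total hydrogens = 20.
Molecular formula: C15H20N4O4S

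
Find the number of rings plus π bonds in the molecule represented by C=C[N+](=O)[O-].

2

Molecular formula from the SMILES: C2H3NO2.
DoU = (2C + 2 + N − H − X)/2 = (2·2 + 2 + 1 − 3 − 0)/2 = 4/2 = 2.
(Structurally: 0 ring(s) + 2 π bond(s) = 2.)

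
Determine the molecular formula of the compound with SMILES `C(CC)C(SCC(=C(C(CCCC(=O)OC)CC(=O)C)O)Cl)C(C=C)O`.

C19H31ClO5S

Heavy atoms from the SMILES: 19 C, 1 Cl, 5 O, 1 S.
Implicit hydrogens by atom environment:
  8 × C: 2 H each → 16
  4 × C: 1 H each → 4
  4 × C: no H
  3 × C: 3 H each → 9
  3 × O: no H
  2 × O: 1 H each → 2
  1 × Cl: no H
  1 × S: no H
  Total hydrogens = 31.
Molecular formula: C19H31ClO5S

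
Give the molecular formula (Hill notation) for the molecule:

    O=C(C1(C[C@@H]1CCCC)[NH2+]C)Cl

C9H17ClNO+

Heavy atoms from the SMILES: 9 C, 1 Cl, 1 N, 1 O.
Implicit hydrogens by atom environment:
  4 × C: 2 H each → 8
  2 × C: 3 H each → 6
  2 × C: no H
  1 × C: 1 H
  1 × Cl: no H
  1 × N (charge +1): 2 H
  1 × O: no H
  Total hydrogens = 17.
Net charge +1.
Molecular formula: C9H17ClNO+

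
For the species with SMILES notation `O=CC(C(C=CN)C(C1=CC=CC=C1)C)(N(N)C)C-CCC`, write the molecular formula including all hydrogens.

C18H29N3O

Heavy atoms from the SMILES: 18 C, 3 N, 1 O.
Implicit hydrogens by atom environment:
  5 × C: 1 H each → 5
  5 × C (aromatic): 1 H each → 5
  3 × C: 3 H each → 9
  3 × C: 2 H each → 6
  2 × N: 2 H each → 4
  1 × C: no H
  1 × C (aromatic): no H
  1 × N: no H
  1 × O: no H
  Total hydrogens = 29.
Molecular formula: C18H29N3O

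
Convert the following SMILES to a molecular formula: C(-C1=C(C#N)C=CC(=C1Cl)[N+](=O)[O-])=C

C9H5ClN2O2

Heavy atoms from the SMILES: 9 C, 1 Cl, 2 N, 2 O.
Implicit hydrogens by atom environment:
  4 × C (aromatic): no H
  2 × C (aromatic): 1 H each → 2
  1 × C: 2 H
  1 × C: 1 H
  1 × C: no H
  1 × Cl: no H
  1 × N (charge +1): no H
  1 × N: no H
  1 × O: no H
  1 × O (charge -1): no H
  Total hydrogens = 5.
Molecular formula: C9H5ClN2O2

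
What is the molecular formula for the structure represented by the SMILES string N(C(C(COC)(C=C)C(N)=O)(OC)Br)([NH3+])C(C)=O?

C10H19BrN3O4+

Heavy atoms from the SMILES: 1 Br, 10 C, 3 N, 4 O.
Implicit hydrogens by atom environment:
  4 × C: no H
  4 × O: no H
  3 × C: 3 H each → 9
  2 × C: 2 H each → 4
  1 × Br: no H
  1 × C: 1 H
  1 × N (charge +1): 3 H
  1 × N: 2 H
  1 × N: no H
  Total hydrogens = 19.
Net charge +1.
Molecular formula: C10H19BrN3O4+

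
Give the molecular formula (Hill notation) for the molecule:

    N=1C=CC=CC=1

C5H5N

Heavy atoms from the SMILES: 5 C, 1 N.
Implicit hydrogens by atom environment:
  5 × C (aromatic): 1 H each → 5
  1 × N (aromatic): no H
  Total hydrogens = 5.
Molecular formula: C5H5N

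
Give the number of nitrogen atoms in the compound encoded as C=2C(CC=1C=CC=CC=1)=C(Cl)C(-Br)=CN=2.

The symbol for nitrogen appears 1 time in the SMILES.

1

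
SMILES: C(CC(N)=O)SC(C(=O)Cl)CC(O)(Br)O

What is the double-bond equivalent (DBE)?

2

Molecular formula from the SMILES: C7H11BrClNO4S.
DoU = (2C + 2 + N − H − X)/2 = (2·7 + 2 + 1 − 11 − 2)/2 = 4/2 = 2.
(Structurally: 0 ring(s) + 2 π bond(s) = 2.)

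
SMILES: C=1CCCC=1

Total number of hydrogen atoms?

Hydrogens are implicit in SMILES; fill each atom to its normal valence:
  3 × C: 2 H each → 6
  2 × C: 1 H each → 2
  Total hydrogens = 8.

8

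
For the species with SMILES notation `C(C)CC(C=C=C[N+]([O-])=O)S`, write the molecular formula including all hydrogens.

Heavy atoms from the SMILES: 7 C, 1 N, 2 O, 1 S.
Implicit hydrogens by atom environment:
  3 × C: 1 H each → 3
  2 × C: 2 H each → 4
  1 × C: 3 H
  1 × C: no H
  1 × N (charge +1): no H
  1 × O: no H
  1 × O (charge -1): no H
  1 × S: 1 H
  Total hydrogens = 11.
Molecular formula: C7H11NO2S

C7H11NO2S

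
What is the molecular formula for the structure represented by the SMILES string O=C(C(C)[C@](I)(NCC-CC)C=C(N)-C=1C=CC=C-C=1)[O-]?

Heavy atoms from the SMILES: 16 C, 1 I, 2 N, 2 O.
Implicit hydrogens by atom environment:
  5 × C (aromatic): 1 H each → 5
  3 × C: 2 H each → 6
  3 × C: no H
  2 × C: 3 H each → 6
  2 × C: 1 H each → 2
  1 × C (aromatic): no H
  1 × I: no H
  1 × N: 2 H
  1 × N: 1 H
  1 × O: no H
  1 × O (charge -1): no H
  Total hydrogens = 22.
Net charge -1.
Molecular formula: C16H22IN2O2-

C16H22IN2O2-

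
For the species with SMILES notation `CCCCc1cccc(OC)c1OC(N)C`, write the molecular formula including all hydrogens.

Heavy atoms from the SMILES: 13 C, 1 N, 2 O.
Implicit hydrogens by atom environment:
  3 × C: 3 H each → 9
  3 × C: 2 H each → 6
  3 × C (aromatic): 1 H each → 3
  3 × C (aromatic): no H
  2 × O: no H
  1 × C: 1 H
  1 × N: 2 H
  Total hydrogens = 21.
Molecular formula: C13H21NO2

C13H21NO2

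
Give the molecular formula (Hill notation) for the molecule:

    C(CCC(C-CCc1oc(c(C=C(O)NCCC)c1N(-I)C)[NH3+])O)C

C18H33IN3O3+

Heavy atoms from the SMILES: 18 C, 1 I, 3 N, 3 O.
Implicit hydrogens by atom environment:
  8 × C: 2 H each → 16
  4 × C (aromatic): no H
  3 × C: 3 H each → 9
  2 × C: 1 H each → 2
  2 × O: 1 H each → 2
  1 × C: no H
  1 × I: no H
  1 × N (charge +1): 3 H
  1 × N: 1 H
  1 × N: no H
  1 × O (aromatic): no H
  Total hydrogens = 33.
Net charge +1.
Molecular formula: C18H33IN3O3+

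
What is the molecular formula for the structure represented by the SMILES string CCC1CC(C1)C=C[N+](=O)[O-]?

C8H13NO2

Heavy atoms from the SMILES: 8 C, 1 N, 2 O.
Implicit hydrogens by atom environment:
  4 × C: 1 H each → 4
  3 × C: 2 H each → 6
  1 × C: 3 H
  1 × N (charge +1): no H
  1 × O: no H
  1 × O (charge -1): no H
  Total hydrogens = 13.
Molecular formula: C8H13NO2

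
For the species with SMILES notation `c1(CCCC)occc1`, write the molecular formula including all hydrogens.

C8H12O

Heavy atoms from the SMILES: 8 C, 1 O.
Implicit hydrogens by atom environment:
  3 × C: 2 H each → 6
  3 × C (aromatic): 1 H each → 3
  1 × C: 3 H
  1 × C (aromatic): no H
  1 × O (aromatic): no H
  Total hydrogens = 12.
Molecular formula: C8H12O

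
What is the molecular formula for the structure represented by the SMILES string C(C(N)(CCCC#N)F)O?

C6H11FN2O

Heavy atoms from the SMILES: 6 C, 1 F, 2 N, 1 O.
Implicit hydrogens by atom environment:
  4 × C: 2 H each → 8
  2 × C: no H
  1 × F: no H
  1 × N: 2 H
  1 × N: no H
  1 × O: 1 H
  Total hydrogens = 11.
Molecular formula: C6H11FN2O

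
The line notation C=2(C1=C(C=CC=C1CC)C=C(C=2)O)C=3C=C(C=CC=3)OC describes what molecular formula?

Heavy atoms from the SMILES: 19 C, 2 O.
Implicit hydrogens by atom environment:
  9 × C (aromatic): 1 H each → 9
  7 × C (aromatic): no H
  2 × C: 3 H each → 6
  1 × C: 2 H
  1 × O: 1 H
  1 × O: no H
  Total hydrogens = 18.
Molecular formula: C19H18O2

C19H18O2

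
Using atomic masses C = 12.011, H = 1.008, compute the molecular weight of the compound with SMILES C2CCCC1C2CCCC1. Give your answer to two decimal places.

Molecular formula: C10H18.
M = 10×12.011 + 18×1.008 = 138.25 g/mol.

138.25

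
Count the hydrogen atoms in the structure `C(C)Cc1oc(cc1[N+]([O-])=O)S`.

Hydrogens are implicit in SMILES; fill each atom to its normal valence:
  3 × C (aromatic): no H
  2 × C: 2 H each → 4
  1 × C: 3 H
  1 × C (aromatic): 1 H
  1 × N (charge +1): no H
  1 × O (aromatic): no H
  1 × O: no H
  1 × O (charge -1): no H
  1 × S: 1 H
  Total hydrogens = 9.

9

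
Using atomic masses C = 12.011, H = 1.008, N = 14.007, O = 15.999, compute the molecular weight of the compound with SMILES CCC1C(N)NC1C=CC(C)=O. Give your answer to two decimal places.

Molecular formula: C9H16N2O.
M = 9×12.011 + 16×1.008 + 2×14.007 + 1×15.999 = 168.24 g/mol.

168.24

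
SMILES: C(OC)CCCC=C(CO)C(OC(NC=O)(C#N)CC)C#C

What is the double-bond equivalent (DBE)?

Molecular formula from the SMILES: C16H24N2O4.
DoU = (2C + 2 + N − H − X)/2 = (2·16 + 2 + 2 − 24 − 0)/2 = 12/2 = 6.
(Structurally: 0 ring(s) + 6 π bond(s) = 6.)

6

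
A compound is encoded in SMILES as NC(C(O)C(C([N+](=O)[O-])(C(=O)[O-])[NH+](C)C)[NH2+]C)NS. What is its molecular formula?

Heavy atoms from the SMILES: 8 C, 5 N, 5 O, 1 S.
Implicit hydrogens by atom environment:
  3 × C: 3 H each → 9
  3 × C: 1 H each → 3
  2 × C: no H
  2 × O: no H
  2 × O (charge -1): no H
  1 × N: 2 H
  1 × N (charge +1): 2 H
  1 × N: 1 H
  1 × N (charge +1): 1 H
  1 × N (charge +1): no H
  1 × O: 1 H
  1 × S: 1 H
  Total hydrogens = 20.
Net charge +1.
Molecular formula: C8H20N5O5S+

C8H20N5O5S+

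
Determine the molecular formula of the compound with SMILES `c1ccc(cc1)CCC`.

Heavy atoms from the SMILES: 9 C.
Implicit hydrogens by atom environment:
  5 × C (aromatic): 1 H each → 5
  2 × C: 2 H each → 4
  1 × C: 3 H
  1 × C (aromatic): no H
  Total hydrogens = 12.
Molecular formula: C9H12

C9H12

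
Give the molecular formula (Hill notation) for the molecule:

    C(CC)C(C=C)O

Heavy atoms from the SMILES: 6 C, 1 O.
Implicit hydrogens by atom environment:
  3 × C: 2 H each → 6
  2 × C: 1 H each → 2
  1 × C: 3 H
  1 × O: 1 H
  Total hydrogens = 12.
Molecular formula: C6H12O

C6H12O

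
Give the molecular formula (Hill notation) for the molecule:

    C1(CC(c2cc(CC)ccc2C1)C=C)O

Heavy atoms from the SMILES: 14 C, 1 O.
Implicit hydrogens by atom environment:
  4 × C: 2 H each → 8
  3 × C (aromatic): 1 H each → 3
  3 × C: 1 H each → 3
  3 × C (aromatic): no H
  1 × C: 3 H
  1 × O: 1 H
  Total hydrogens = 18.
Molecular formula: C14H18O

C14H18O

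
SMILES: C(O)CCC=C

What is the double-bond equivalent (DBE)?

1

Molecular formula from the SMILES: C5H10O.
DoU = (2C + 2 + N − H − X)/2 = (2·5 + 2 + 0 − 10 − 0)/2 = 2/2 = 1.
(Structurally: 0 ring(s) + 1 π bond(s) = 1.)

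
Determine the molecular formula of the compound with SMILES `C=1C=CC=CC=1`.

C6H6

Heavy atoms from the SMILES: 6 C.
Implicit hydrogens by atom environment:
  6 × C (aromatic): 1 H each → 6
  Total hydrogens = 6.
Molecular formula: C6H6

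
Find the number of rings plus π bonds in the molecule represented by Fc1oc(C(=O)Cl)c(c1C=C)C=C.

Molecular formula from the SMILES: C9H6ClFO2.
DoU = (2C + 2 + N − H − X)/2 = (2·9 + 2 + 0 − 6 − 2)/2 = 12/2 = 6.
(Structurally: 1 ring(s) + 5 π bond(s) = 6.)

6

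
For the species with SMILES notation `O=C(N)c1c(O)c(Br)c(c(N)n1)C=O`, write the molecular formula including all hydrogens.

C7H6BrN3O3

Heavy atoms from the SMILES: 1 Br, 7 C, 3 N, 3 O.
Implicit hydrogens by atom environment:
  5 × C (aromatic): no H
  2 × N: 2 H each → 4
  2 × O: no H
  1 × Br: no H
  1 × C: 1 H
  1 × C: no H
  1 × N (aromatic): no H
  1 × O: 1 H
  Total hydrogens = 6.
Molecular formula: C7H6BrN3O3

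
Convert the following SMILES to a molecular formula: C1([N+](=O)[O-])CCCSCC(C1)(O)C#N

C8H12N2O3S

Heavy atoms from the SMILES: 8 C, 2 N, 3 O, 1 S.
Implicit hydrogens by atom environment:
  5 × C: 2 H each → 10
  2 × C: no H
  1 × C: 1 H
  1 × N (charge +1): no H
  1 × N: no H
  1 × O: 1 H
  1 × O: no H
  1 × O (charge -1): no H
  1 × S: no H
  Total hydrogens = 12.
Molecular formula: C8H12N2O3S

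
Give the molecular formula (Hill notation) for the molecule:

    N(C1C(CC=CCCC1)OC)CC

C11H21NO

Heavy atoms from the SMILES: 11 C, 1 N, 1 O.
Implicit hydrogens by atom environment:
  5 × C: 2 H each → 10
  4 × C: 1 H each → 4
  2 × C: 3 H each → 6
  1 × N: 1 H
  1 × O: no H
  Total hydrogens = 21.
Molecular formula: C11H21NO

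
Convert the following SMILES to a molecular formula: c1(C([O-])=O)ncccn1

Heavy atoms from the SMILES: 5 C, 2 N, 2 O.
Implicit hydrogens by atom environment:
  3 × C (aromatic): 1 H each → 3
  2 × N (aromatic): no H
  1 × C (aromatic): no H
  1 × C: no H
  1 × O: no H
  1 × O (charge -1): no H
  Total hydrogens = 3.
Net charge -1.
Molecular formula: C5H3N2O2-

C5H3N2O2-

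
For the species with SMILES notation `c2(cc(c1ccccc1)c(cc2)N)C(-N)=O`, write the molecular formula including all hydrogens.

Heavy atoms from the SMILES: 13 C, 2 N, 1 O.
Implicit hydrogens by atom environment:
  8 × C (aromatic): 1 H each → 8
  4 × C (aromatic): no H
  2 × N: 2 H each → 4
  1 × C: no H
  1 × O: no H
  Total hydrogens = 12.
Molecular formula: C13H12N2O

C13H12N2O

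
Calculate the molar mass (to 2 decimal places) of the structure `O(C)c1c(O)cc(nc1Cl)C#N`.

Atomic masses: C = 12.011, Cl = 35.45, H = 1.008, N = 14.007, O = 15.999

Molecular formula: C7H5ClN2O2.
M = 7×12.011 + 1×35.45 + 5×1.008 + 2×14.007 + 2×15.999 = 184.58 g/mol.

184.58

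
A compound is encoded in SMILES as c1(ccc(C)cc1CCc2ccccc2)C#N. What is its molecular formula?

C16H15N

Heavy atoms from the SMILES: 16 C, 1 N.
Implicit hydrogens by atom environment:
  8 × C (aromatic): 1 H each → 8
  4 × C (aromatic): no H
  2 × C: 2 H each → 4
  1 × C: 3 H
  1 × C: no H
  1 × N: no H
  Total hydrogens = 15.
Molecular formula: C16H15N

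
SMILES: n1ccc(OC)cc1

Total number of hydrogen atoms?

7

Hydrogens are implicit in SMILES; fill each atom to its normal valence:
  4 × C (aromatic): 1 H each → 4
  1 × C: 3 H
  1 × C (aromatic): no H
  1 × N (aromatic): no H
  1 × O: no H
  Total hydrogens = 7.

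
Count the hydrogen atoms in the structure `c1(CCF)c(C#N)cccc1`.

8

Hydrogens are implicit in SMILES; fill each atom to its normal valence:
  4 × C (aromatic): 1 H each → 4
  2 × C: 2 H each → 4
  2 × C (aromatic): no H
  1 × C: no H
  1 × F: no H
  1 × N: no H
  Total hydrogens = 8.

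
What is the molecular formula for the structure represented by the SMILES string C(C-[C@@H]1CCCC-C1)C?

C9H18

Heavy atoms from the SMILES: 9 C.
Implicit hydrogens by atom environment:
  7 × C: 2 H each → 14
  1 × C: 3 H
  1 × C: 1 H
  Total hydrogens = 18.
Molecular formula: C9H18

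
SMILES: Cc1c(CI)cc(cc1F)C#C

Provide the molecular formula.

Heavy atoms from the SMILES: 10 C, 1 F, 1 I.
Implicit hydrogens by atom environment:
  4 × C (aromatic): no H
  2 × C (aromatic): 1 H each → 2
  1 × C: 3 H
  1 × C: 2 H
  1 × C: 1 H
  1 × C: no H
  1 × F: no H
  1 × I: no H
  Total hydrogens = 8.
Molecular formula: C10H8FI

C10H8FI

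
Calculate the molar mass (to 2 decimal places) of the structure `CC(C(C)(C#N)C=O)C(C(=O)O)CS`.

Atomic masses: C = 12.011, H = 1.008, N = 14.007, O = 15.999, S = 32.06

215.27

Molecular formula: C9H13NO3S.
M = 9×12.011 + 13×1.008 + 1×14.007 + 3×15.999 + 1×32.06 = 215.27 g/mol.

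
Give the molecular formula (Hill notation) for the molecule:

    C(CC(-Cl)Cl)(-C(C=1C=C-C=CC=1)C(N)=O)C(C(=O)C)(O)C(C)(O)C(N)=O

Heavy atoms from the SMILES: 17 C, 2 Cl, 2 N, 5 O.
Implicit hydrogens by atom environment:
  5 × C (aromatic): 1 H each → 5
  5 × C: no H
  3 × C: 1 H each → 3
  3 × O: no H
  2 × C: 3 H each → 6
  2 × Cl: no H
  2 × N: 2 H each → 4
  2 × O: 1 H each → 2
  1 × C: 2 H
  1 × C (aromatic): no H
  Total hydrogens = 22.
Molecular formula: C17H22Cl2N2O5

C17H22Cl2N2O5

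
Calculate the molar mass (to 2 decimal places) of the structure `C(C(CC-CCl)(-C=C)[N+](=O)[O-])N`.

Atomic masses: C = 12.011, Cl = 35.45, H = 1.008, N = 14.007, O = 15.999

192.64

Molecular formula: C7H13ClN2O2.
M = 7×12.011 + 1×35.45 + 13×1.008 + 2×14.007 + 2×15.999 = 192.64 g/mol.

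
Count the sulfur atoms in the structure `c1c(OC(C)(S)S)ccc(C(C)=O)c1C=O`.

The symbol for sulfur appears 2 times in the SMILES.

2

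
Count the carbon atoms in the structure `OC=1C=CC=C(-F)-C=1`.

6

The symbol for carbon appears 6 times in the SMILES.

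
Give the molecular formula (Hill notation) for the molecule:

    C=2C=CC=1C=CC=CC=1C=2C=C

Heavy atoms from the SMILES: 12 C.
Implicit hydrogens by atom environment:
  7 × C (aromatic): 1 H each → 7
  3 × C (aromatic): no H
  1 × C: 2 H
  1 × C: 1 H
  Total hydrogens = 10.
Molecular formula: C12H10

C12H10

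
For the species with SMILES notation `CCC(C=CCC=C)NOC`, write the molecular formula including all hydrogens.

C9H17NO

Heavy atoms from the SMILES: 9 C, 1 N, 1 O.
Implicit hydrogens by atom environment:
  4 × C: 1 H each → 4
  3 × C: 2 H each → 6
  2 × C: 3 H each → 6
  1 × N: 1 H
  1 × O: no H
  Total hydrogens = 17.
Molecular formula: C9H17NO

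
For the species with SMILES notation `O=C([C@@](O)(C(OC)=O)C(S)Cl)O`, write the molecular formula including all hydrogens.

Heavy atoms from the SMILES: 5 C, 1 Cl, 5 O, 1 S.
Implicit hydrogens by atom environment:
  3 × C: no H
  3 × O: no H
  2 × O: 1 H each → 2
  1 × C: 3 H
  1 × C: 1 H
  1 × Cl: no H
  1 × S: 1 H
  Total hydrogens = 7.
Molecular formula: C5H7ClO5S

C5H7ClO5S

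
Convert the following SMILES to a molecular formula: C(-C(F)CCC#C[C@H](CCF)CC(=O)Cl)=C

Heavy atoms from the SMILES: 12 C, 1 Cl, 2 F, 1 O.
Implicit hydrogens by atom environment:
  6 × C: 2 H each → 12
  3 × C: 1 H each → 3
  3 × C: no H
  2 × F: no H
  1 × Cl: no H
  1 × O: no H
  Total hydrogens = 15.
Molecular formula: C12H15ClF2O

C12H15ClF2O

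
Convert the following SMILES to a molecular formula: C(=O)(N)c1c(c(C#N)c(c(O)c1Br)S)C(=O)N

Heavy atoms from the SMILES: 1 Br, 9 C, 3 N, 3 O, 1 S.
Implicit hydrogens by atom environment:
  6 × C (aromatic): no H
  3 × C: no H
  2 × N: 2 H each → 4
  2 × O: no H
  1 × Br: no H
  1 × N: no H
  1 × O: 1 H
  1 × S: 1 H
  Total hydrogens = 6.
Molecular formula: C9H6BrN3O3S

C9H6BrN3O3S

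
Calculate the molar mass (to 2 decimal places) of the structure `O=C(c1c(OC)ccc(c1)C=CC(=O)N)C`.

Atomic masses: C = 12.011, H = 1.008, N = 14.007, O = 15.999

219.24

Molecular formula: C12H13NO3.
M = 12×12.011 + 13×1.008 + 1×14.007 + 3×15.999 = 219.24 g/mol.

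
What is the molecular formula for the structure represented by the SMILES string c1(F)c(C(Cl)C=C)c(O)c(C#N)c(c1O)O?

C10H7ClFNO3

Heavy atoms from the SMILES: 10 C, 1 Cl, 1 F, 1 N, 3 O.
Implicit hydrogens by atom environment:
  6 × C (aromatic): no H
  3 × O: 1 H each → 3
  2 × C: 1 H each → 2
  1 × C: 2 H
  1 × C: no H
  1 × Cl: no H
  1 × F: no H
  1 × N: no H
  Total hydrogens = 7.
Molecular formula: C10H7ClFNO3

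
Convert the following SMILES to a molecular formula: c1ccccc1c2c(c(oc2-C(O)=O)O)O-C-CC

C14H14O5

Heavy atoms from the SMILES: 14 C, 5 O.
Implicit hydrogens by atom environment:
  5 × C (aromatic): 1 H each → 5
  5 × C (aromatic): no H
  2 × C: 2 H each → 4
  2 × O: 1 H each → 2
  2 × O: no H
  1 × C: 3 H
  1 × C: no H
  1 × O (aromatic): no H
  Total hydrogens = 14.
Molecular formula: C14H14O5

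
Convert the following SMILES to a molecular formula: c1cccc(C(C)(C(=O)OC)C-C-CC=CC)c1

C16H22O2

Heavy atoms from the SMILES: 16 C, 2 O.
Implicit hydrogens by atom environment:
  5 × C (aromatic): 1 H each → 5
  3 × C: 3 H each → 9
  3 × C: 2 H each → 6
  2 × C: 1 H each → 2
  2 × C: no H
  2 × O: no H
  1 × C (aromatic): no H
  Total hydrogens = 22.
Molecular formula: C16H22O2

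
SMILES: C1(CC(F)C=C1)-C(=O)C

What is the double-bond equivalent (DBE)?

3

Molecular formula from the SMILES: C7H9FO.
DoU = (2C + 2 + N − H − X)/2 = (2·7 + 2 + 0 − 9 − 1)/2 = 6/2 = 3.
(Structurally: 1 ring(s) + 2 π bond(s) = 3.)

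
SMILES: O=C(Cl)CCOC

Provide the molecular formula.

C4H7ClO2

Heavy atoms from the SMILES: 4 C, 1 Cl, 2 O.
Implicit hydrogens by atom environment:
  2 × C: 2 H each → 4
  2 × O: no H
  1 × C: 3 H
  1 × C: no H
  1 × Cl: no H
  Total hydrogens = 7.
Molecular formula: C4H7ClO2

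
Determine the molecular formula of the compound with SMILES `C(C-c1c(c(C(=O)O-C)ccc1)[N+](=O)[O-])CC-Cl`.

Heavy atoms from the SMILES: 12 C, 1 Cl, 1 N, 4 O.
Implicit hydrogens by atom environment:
  4 × C: 2 H each → 8
  3 × C (aromatic): 1 H each → 3
  3 × C (aromatic): no H
  3 × O: no H
  1 × C: 3 H
  1 × C: no H
  1 × Cl: no H
  1 × N (charge +1): no H
  1 × O (charge -1): no H
  Total hydrogens = 14.
Molecular formula: C12H14ClNO4

C12H14ClNO4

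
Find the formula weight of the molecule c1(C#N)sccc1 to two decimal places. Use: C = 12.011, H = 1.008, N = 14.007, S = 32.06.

109.15

Molecular formula: C5H3NS.
M = 5×12.011 + 3×1.008 + 1×14.007 + 1×32.06 = 109.15 g/mol.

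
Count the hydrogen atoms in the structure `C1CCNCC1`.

Hydrogens are implicit in SMILES; fill each atom to its normal valence:
  5 × C: 2 H each → 10
  1 × N: 1 H
  Total hydrogens = 11.

11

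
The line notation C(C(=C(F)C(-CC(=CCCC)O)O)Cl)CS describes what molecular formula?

C11H18ClFO2S

Heavy atoms from the SMILES: 11 C, 1 Cl, 1 F, 2 O, 1 S.
Implicit hydrogens by atom environment:
  5 × C: 2 H each → 10
  3 × C: no H
  2 × C: 1 H each → 2
  2 × O: 1 H each → 2
  1 × C: 3 H
  1 × Cl: no H
  1 × F: no H
  1 × S: 1 H
  Total hydrogens = 18.
Molecular formula: C11H18ClFO2S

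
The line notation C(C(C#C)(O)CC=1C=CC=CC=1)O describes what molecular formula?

C11H12O2

Heavy atoms from the SMILES: 11 C, 2 O.
Implicit hydrogens by atom environment:
  5 × C (aromatic): 1 H each → 5
  2 × C: 2 H each → 4
  2 × C: no H
  2 × O: 1 H each → 2
  1 × C: 1 H
  1 × C (aromatic): no H
  Total hydrogens = 12.
Molecular formula: C11H12O2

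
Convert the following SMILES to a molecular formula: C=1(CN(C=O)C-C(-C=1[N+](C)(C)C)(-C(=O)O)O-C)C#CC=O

Heavy atoms from the SMILES: 14 C, 2 N, 5 O.
Implicit hydrogens by atom environment:
  6 × C: no H
  4 × C: 3 H each → 12
  4 × O: no H
  2 × C: 2 H each → 4
  2 × C: 1 H each → 2
  1 × N: no H
  1 × N (charge +1): no H
  1 × O: 1 H
  Total hydrogens = 19.
Net charge +1.
Molecular formula: C14H19N2O5+

C14H19N2O5+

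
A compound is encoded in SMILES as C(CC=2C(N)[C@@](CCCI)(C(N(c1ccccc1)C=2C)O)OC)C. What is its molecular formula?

Heavy atoms from the SMILES: 19 C, 1 I, 2 N, 2 O.
Implicit hydrogens by atom environment:
  5 × C: 2 H each → 10
  5 × C (aromatic): 1 H each → 5
  3 × C: 3 H each → 9
  3 × C: no H
  2 × C: 1 H each → 2
  1 × C (aromatic): no H
  1 × I: no H
  1 × N: 2 H
  1 × N: no H
  1 × O: 1 H
  1 × O: no H
  Total hydrogens = 29.
Molecular formula: C19H29IN2O2

C19H29IN2O2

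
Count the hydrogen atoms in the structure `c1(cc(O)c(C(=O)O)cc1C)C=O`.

Hydrogens are implicit in SMILES; fill each atom to its normal valence:
  4 × C (aromatic): no H
  2 × C (aromatic): 1 H each → 2
  2 × O: 1 H each → 2
  2 × O: no H
  1 × C: 3 H
  1 × C: 1 H
  1 × C: no H
  Total hydrogens = 8.

8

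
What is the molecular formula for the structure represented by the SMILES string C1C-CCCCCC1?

Heavy atoms from the SMILES: 8 C.
Implicit hydrogens by atom environment:
  8 × C: 2 H each → 16
  Total hydrogens = 16.
Molecular formula: C8H16

C8H16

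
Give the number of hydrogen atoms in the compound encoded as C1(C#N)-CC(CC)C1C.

13

Hydrogens are implicit in SMILES; fill each atom to its normal valence:
  3 × C: 1 H each → 3
  2 × C: 3 H each → 6
  2 × C: 2 H each → 4
  1 × C: no H
  1 × N: no H
  Total hydrogens = 13.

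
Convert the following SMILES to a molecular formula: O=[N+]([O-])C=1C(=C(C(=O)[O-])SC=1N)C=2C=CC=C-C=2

C11H7N2O4S-

Heavy atoms from the SMILES: 11 C, 2 N, 4 O, 1 S.
Implicit hydrogens by atom environment:
  5 × C (aromatic): 1 H each → 5
  5 × C (aromatic): no H
  2 × O: no H
  2 × O (charge -1): no H
  1 × C: no H
  1 × N: 2 H
  1 × N (charge +1): no H
  1 × S (aromatic): no H
  Total hydrogens = 7.
Net charge -1.
Molecular formula: C11H7N2O4S-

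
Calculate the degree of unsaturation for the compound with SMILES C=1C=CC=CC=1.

4

Molecular formula from the SMILES: C6H6.
DoU = (2C + 2 + N − H − X)/2 = (2·6 + 2 + 0 − 6 − 0)/2 = 8/2 = 4.
(Structurally: 1 ring(s) + 3 π bond(s) = 4.)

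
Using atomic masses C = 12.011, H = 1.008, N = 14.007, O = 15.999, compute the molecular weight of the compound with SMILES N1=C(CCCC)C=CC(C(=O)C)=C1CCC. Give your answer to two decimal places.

Molecular formula: C14H21NO.
M = 14×12.011 + 21×1.008 + 1×14.007 + 1×15.999 = 219.33 g/mol.

219.33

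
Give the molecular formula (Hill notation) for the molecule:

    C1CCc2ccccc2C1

Heavy atoms from the SMILES: 10 C.
Implicit hydrogens by atom environment:
  4 × C: 2 H each → 8
  4 × C (aromatic): 1 H each → 4
  2 × C (aromatic): no H
  Total hydrogens = 12.
Molecular formula: C10H12

C10H12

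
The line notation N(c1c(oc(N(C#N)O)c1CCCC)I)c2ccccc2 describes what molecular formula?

C15H16IN3O2

Heavy atoms from the SMILES: 15 C, 1 I, 3 N, 2 O.
Implicit hydrogens by atom environment:
  5 × C (aromatic): 1 H each → 5
  5 × C (aromatic): no H
  3 × C: 2 H each → 6
  2 × N: no H
  1 × C: 3 H
  1 × C: no H
  1 × I: no H
  1 × N: 1 H
  1 × O: 1 H
  1 × O (aromatic): no H
  Total hydrogens = 16.
Molecular formula: C15H16IN3O2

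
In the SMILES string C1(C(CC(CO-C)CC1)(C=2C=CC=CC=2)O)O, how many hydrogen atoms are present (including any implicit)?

20

Hydrogens are implicit in SMILES; fill each atom to its normal valence:
  5 × C (aromatic): 1 H each → 5
  4 × C: 2 H each → 8
  2 × C: 1 H each → 2
  2 × O: 1 H each → 2
  1 × C: 3 H
  1 × C: no H
  1 × C (aromatic): no H
  1 × O: no H
  Total hydrogens = 20.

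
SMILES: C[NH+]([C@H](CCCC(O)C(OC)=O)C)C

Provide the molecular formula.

C10H22NO3+

Heavy atoms from the SMILES: 10 C, 1 N, 3 O.
Implicit hydrogens by atom environment:
  4 × C: 3 H each → 12
  3 × C: 2 H each → 6
  2 × C: 1 H each → 2
  2 × O: no H
  1 × C: no H
  1 × N (charge +1): 1 H
  1 × O: 1 H
  Total hydrogens = 22.
Net charge +1.
Molecular formula: C10H22NO3+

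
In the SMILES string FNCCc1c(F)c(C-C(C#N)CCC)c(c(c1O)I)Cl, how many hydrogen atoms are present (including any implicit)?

16

Hydrogens are implicit in SMILES; fill each atom to its normal valence:
  6 × C (aromatic): no H
  5 × C: 2 H each → 10
  2 × F: no H
  1 × C: 3 H
  1 × C: 1 H
  1 × C: no H
  1 × Cl: no H
  1 × I: no H
  1 × N: 1 H
  1 × N: no H
  1 × O: 1 H
  Total hydrogens = 16.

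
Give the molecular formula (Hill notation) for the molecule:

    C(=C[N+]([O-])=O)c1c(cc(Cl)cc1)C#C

Heavy atoms from the SMILES: 10 C, 1 Cl, 1 N, 2 O.
Implicit hydrogens by atom environment:
  3 × C (aromatic): 1 H each → 3
  3 × C: 1 H each → 3
  3 × C (aromatic): no H
  1 × C: no H
  1 × Cl: no H
  1 × N (charge +1): no H
  1 × O: no H
  1 × O (charge -1): no H
  Total hydrogens = 6.
Molecular formula: C10H6ClNO2

C10H6ClNO2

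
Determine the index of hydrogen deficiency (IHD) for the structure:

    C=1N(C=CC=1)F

3

Molecular formula from the SMILES: C4H4FN.
DoU = (2C + 2 + N − H − X)/2 = (2·4 + 2 + 1 − 4 − 1)/2 = 6/2 = 3.
(Structurally: 1 ring(s) + 2 π bond(s) = 3.)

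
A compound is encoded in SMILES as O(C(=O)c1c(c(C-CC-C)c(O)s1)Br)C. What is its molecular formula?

C10H13BrO3S

Heavy atoms from the SMILES: 1 Br, 10 C, 3 O, 1 S.
Implicit hydrogens by atom environment:
  4 × C (aromatic): no H
  3 × C: 2 H each → 6
  2 × C: 3 H each → 6
  2 × O: no H
  1 × Br: no H
  1 × C: no H
  1 × O: 1 H
  1 × S (aromatic): no H
  Total hydrogens = 13.
Molecular formula: C10H13BrO3S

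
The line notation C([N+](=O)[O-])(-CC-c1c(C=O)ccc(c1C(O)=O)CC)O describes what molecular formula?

C13H15NO6

Heavy atoms from the SMILES: 13 C, 1 N, 6 O.
Implicit hydrogens by atom environment:
  4 × C (aromatic): no H
  3 × C: 2 H each → 6
  3 × O: no H
  2 × C (aromatic): 1 H each → 2
  2 × C: 1 H each → 2
  2 × O: 1 H each → 2
  1 × C: 3 H
  1 × C: no H
  1 × N (charge +1): no H
  1 × O (charge -1): no H
  Total hydrogens = 15.
Molecular formula: C13H15NO6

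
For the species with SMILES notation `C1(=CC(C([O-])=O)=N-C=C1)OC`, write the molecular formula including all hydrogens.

C7H6NO3-

Heavy atoms from the SMILES: 7 C, 1 N, 3 O.
Implicit hydrogens by atom environment:
  3 × C (aromatic): 1 H each → 3
  2 × C (aromatic): no H
  2 × O: no H
  1 × C: 3 H
  1 × C: no H
  1 × N (aromatic): no H
  1 × O (charge -1): no H
  Total hydrogens = 6.
Net charge -1.
Molecular formula: C7H6NO3-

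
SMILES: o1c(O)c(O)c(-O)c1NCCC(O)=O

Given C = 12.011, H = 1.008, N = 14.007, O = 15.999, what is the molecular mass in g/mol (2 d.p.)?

203.15

Molecular formula: C7H9NO6.
M = 7×12.011 + 9×1.008 + 1×14.007 + 6×15.999 = 203.15 g/mol.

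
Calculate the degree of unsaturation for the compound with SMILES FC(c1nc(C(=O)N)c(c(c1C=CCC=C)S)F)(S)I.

7

Molecular formula from the SMILES: C12H11F2IN2OS2.
DoU = (2C + 2 + N − H − X)/2 = (2·12 + 2 + 2 − 11 − 3)/2 = 14/2 = 7.
(Structurally: 1 ring(s) + 6 π bond(s) = 7.)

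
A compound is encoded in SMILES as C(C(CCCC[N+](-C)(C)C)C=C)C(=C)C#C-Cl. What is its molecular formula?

C15H25ClN+

Heavy atoms from the SMILES: 15 C, 1 Cl, 1 N.
Implicit hydrogens by atom environment:
  7 × C: 2 H each → 14
  3 × C: 3 H each → 9
  3 × C: no H
  2 × C: 1 H each → 2
  1 × Cl: no H
  1 × N (charge +1): no H
  Total hydrogens = 25.
Net charge +1.
Molecular formula: C15H25ClN+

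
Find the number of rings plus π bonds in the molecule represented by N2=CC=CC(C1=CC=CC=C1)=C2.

Molecular formula from the SMILES: C11H9N.
DoU = (2C + 2 + N − H − X)/2 = (2·11 + 2 + 1 − 9 − 0)/2 = 16/2 = 8.
(Structurally: 2 ring(s) + 6 π bond(s) = 8.)

8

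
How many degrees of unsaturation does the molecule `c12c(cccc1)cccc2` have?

Molecular formula from the SMILES: C10H8.
DoU = (2C + 2 + N − H − X)/2 = (2·10 + 2 + 0 − 8 − 0)/2 = 14/2 = 7.
(Structurally: 2 ring(s) + 5 π bond(s) = 7.)

7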